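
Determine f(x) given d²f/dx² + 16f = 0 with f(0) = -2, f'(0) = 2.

f = sin(4*x)/2 - 2*cos(4*x)

Characteristic equation r² + 16 = 0 has discriminant (0)² - 4·(16) = -64 < 0, so r = ± 4i.
Hence f_h = C1*cos(4*x) + C2*sin(4*x).
Apply the initial conditions: f(0) = C1 = -2 and f'(0) = 4*C2 = 2. Solving gives C1 = -2, C2 = 1/2.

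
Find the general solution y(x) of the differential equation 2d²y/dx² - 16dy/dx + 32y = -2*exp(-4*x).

Divide through by 2: y'' - 8y' + 16y = -exp(-4*x).
Characteristic equation r² - 8r + 16 = 0 has discriminant (-8)² - 4·(16) = 0, so r = 4 is a repeated root.
Hence y_h = (C1 + C2*x)*exp(4*x).
Try y_p = A*exp(-4*x). Substituting into the equation and dividing by exp(-4*x) gives A = -1/64, so y_p = -exp(-4*x)/64.

y = -exp(-4*x)/64 + C1*exp(4*x) + C2*x*exp(4*x)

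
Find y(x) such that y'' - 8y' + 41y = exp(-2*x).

Characteristic equation r² - 8r + 41 = 0 has discriminant (-8)² - 4·(41) = -100 < 0, so r = 4 ± 5i.
Hence y_h = C1*cos(5*x)*exp(4*x) + C2*exp(4*x)*sin(5*x).
Try y_p = A*exp(-2*x). Substituting into the equation and dividing by exp(-2*x) gives A = 1/61, so y_p = exp(-2*x)/61.

y = exp(-2*x)/61 + C1*cos(5*x)*exp(4*x) + C2*exp(4*x)*sin(5*x)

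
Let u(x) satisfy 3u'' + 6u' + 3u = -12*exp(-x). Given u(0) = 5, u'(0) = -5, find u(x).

u = 5*exp(-x) - 2*x**2*exp(-x)

Divide through by 3: u'' + 2u' + u = -4*exp(-x).
Characteristic equation r² + 2r + 1 = 0 has discriminant (2)² - 4·(1) = 0, so r = -1 is a repeated root.
Hence u_h = (C1 + C2*x)*exp(-x).
Since exp(-x) solves the homogeneous equation (r = -1 is a root of multiplicity 2), multiply the trial by x^2. Try u_p = A*x^2*exp(-x). Substituting into the equation and dividing by exp(-x) gives A = -2, so u_p = -2*x^2*exp(-x).
General solution: u = C1*exp(-x) - 2*x^2*exp(-x) + C2*x*exp(-x).
Apply the initial conditions: u(0) = C1 = 5 and u'(0) = C2 - C1 = -5. Solving gives C1 = 5, C2 = 0.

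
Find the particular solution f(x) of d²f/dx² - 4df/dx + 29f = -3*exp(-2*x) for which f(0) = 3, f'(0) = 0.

Characteristic equation r² - 4r + 29 = 0 has discriminant (-4)² - 4·(29) = -100 < 0, so r = 2 ± 5i.
Hence f_h = C1*cos(5*x)*exp(2*x) + C2*exp(2*x)*sin(5*x).
Try f_p = A*exp(-2*x). Substituting into the equation and dividing by exp(-2*x) gives A = -3/41, so f_p = -3*exp(-2*x)/41.
General solution: f = -3*exp(-2*x)/41 + C1*cos(5*x)*exp(2*x) + C2*exp(2*x)*sin(5*x).
Apply the initial conditions: f(0) = -3/41 + C1 = 3 and f'(0) = 6/41 + 2*C1 + 5*C2 = 0. Solving gives C1 = 126/41, C2 = -258/205.

f = -3*exp(-2*x)/41 - 258*exp(2*x)*sin(5*x)/205 + 126*cos(5*x)*exp(2*x)/41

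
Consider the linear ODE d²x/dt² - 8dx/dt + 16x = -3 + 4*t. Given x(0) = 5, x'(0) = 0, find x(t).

x = -1/16 + t/4 + 81*exp(4*t)/16 - 41*t*exp(4*t)/2

Characteristic equation r² - 8r + 16 = 0 has discriminant (-8)² - 4·(16) = 0, so r = 4 is a repeated root.
Hence x_h = (C1 + C2*t)*exp(4*t).
For the particular solution try x_p = A0 + A1*t. Substituting and matching coefficients of each power of t gives A0 = -1/16, A1 = 1/4, so x_p = -1/16 + t/4.
General solution: x = -1/16 + t/4 + C1*exp(4*t) + C2*t*exp(4*t).
Apply the initial conditions: x(0) = -1/16 + C1 = 5 and x'(0) = 1/4 + C2 + 4*C1 = 0. Solving gives C1 = 81/16, C2 = -41/2.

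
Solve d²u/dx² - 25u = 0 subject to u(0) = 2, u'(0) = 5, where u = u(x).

u = exp(-5*x)/2 + 3*exp(5*x)/2

Characteristic equation r² - 25 = 0 factors as (r - 5)(r + 5) = 0, so r = 5, -5.
Hence u_h = C1*exp(5*x) + C2*exp(-5*x).
Apply the initial conditions: u(0) = C1 + C2 = 2 and u'(0) = -5*C2 + 5*C1 = 5. Solving gives C1 = 3/2, C2 = 1/2.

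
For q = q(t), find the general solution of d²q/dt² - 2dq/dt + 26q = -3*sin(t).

q = -75*sin(t)/629 - 6*cos(t)/629 + C1*cos(5*t)*exp(t) + C2*exp(t)*sin(5*t)

Characteristic equation r² - 2r + 26 = 0 has discriminant (-2)² - 4·(26) = -100 < 0, so r = 1 ± 5i.
Hence q_h = C1*cos(5*t)*exp(t) + C2*exp(t)*sin(5*t).
Try q_p = A*cos(t) + B*sin(t). Substituting and equating the coefficients of cos(t) and sin(t) gives A = -6/629, B = -75/629, so q_p = -75*sin(t)/629 - 6*cos(t)/629.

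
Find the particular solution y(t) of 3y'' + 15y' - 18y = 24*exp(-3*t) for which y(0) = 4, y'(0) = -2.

y = -2*exp(-3*t)/3 + 24*exp(t)/7 + 26*exp(-6*t)/21

Divide through by 3: y'' + 5y' - 6y = 8*exp(-3*t).
Characteristic equation r² + 5r - 6 = 0 factors as (r + 6)(r - 1) = 0, so r = -6, 1.
Hence y_h = C1*exp(-6*t) + C2*exp(t).
Try y_p = A*exp(-3*t). Substituting into the equation and dividing by exp(-3*t) gives A = -2/3, so y_p = -2*exp(-3*t)/3.
General solution: y = -2*exp(-3*t)/3 + C1*exp(-6*t) + C2*exp(t).
Apply the initial conditions: y(0) = -2/3 + C1 + C2 = 4 and y'(0) = 2 + C2 - 6*C1 = -2. Solving gives C1 = 26/21, C2 = 24/7.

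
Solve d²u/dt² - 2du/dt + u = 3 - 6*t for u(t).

Characteristic equation r² - 2r + 1 = 0 has discriminant (-2)² - 4·(1) = 0, so r = 1 is a repeated root.
Hence u_h = (C1 + C2*t)*exp(t).
For the particular solution try u_p = A0 + A1*t. Substituting and matching coefficients of each power of t gives A0 = -9, A1 = -6, so u_p = -9 - 6*t.

u = -9 - 6*t + C1*exp(t) + C2*t*exp(t)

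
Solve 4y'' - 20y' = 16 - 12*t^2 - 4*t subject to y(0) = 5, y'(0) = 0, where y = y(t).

y = 3036/625 - 89*t/125 + t**3/5 + 11*t**2/50 + 89*exp(5*t)/625

Divide through by 4: y'' - 5y' = 4 - t - 3*t^2.
Characteristic equation r² - 5r = 0 factors as (r - 5)r = 0, so r = 5, 0.
Hence y_h = C1*exp(5*t) + C2.
Since 0 is a characteristic root (multiplicity 1), multiply the polynomial trial by t: try y_p = t*(A0 + A1*t + A2*t^2). Substituting and matching coefficients of each power of t gives A0 = -89/125, A1 = 11/50, A2 = 1/5, so y_p = -89*t/125 + t^3/5 + 11*t^2/50.
General solution: y = C2 - 89*t/125 + t^3/5 + 11*t^2/50 + C1*exp(5*t).
Apply the initial conditions: y(0) = C1 + C2 = 5 and y'(0) = -89/125 + 5*C1 = 0. Solving gives C1 = 89/625, C2 = 3036/625.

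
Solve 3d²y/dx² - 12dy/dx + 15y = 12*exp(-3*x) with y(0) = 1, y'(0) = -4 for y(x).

Divide through by 3: y'' - 4y' + 5y = 4*exp(-3*x).
Characteristic equation r² - 4r + 5 = 0 has discriminant (-4)² - 4·(5) = -4 < 0, so r = 2 ± i.
Hence y_h = C1*cos(x)*exp(2*x) + C2*exp(2*x)*sin(x).
Try y_p = A*exp(-3*x). Substituting into the equation and dividing by exp(-3*x) gives A = 2/13, so y_p = 2*exp(-3*x)/13.
General solution: y = 2*exp(-3*x)/13 + C1*cos(x)*exp(2*x) + C2*exp(2*x)*sin(x).
Apply the initial conditions: y(0) = 2/13 + C1 = 1 and y'(0) = -6/13 + C2 + 2*C1 = -4. Solving gives C1 = 11/13, C2 = -68/13.

y = 2*exp(-3*x)/13 - 68*exp(2*x)*sin(x)/13 + 11*cos(x)*exp(2*x)/13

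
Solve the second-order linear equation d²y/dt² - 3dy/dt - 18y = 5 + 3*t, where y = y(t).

y = -1/4 - t/6 + C1*exp(6*t) + C2*exp(-3*t)

Characteristic equation r² - 3r - 18 = 0 factors as (r - 6)(r + 3) = 0, so r = 6, -3.
Hence y_h = C1*exp(6*t) + C2*exp(-3*t).
For the particular solution try y_p = A0 + A1*t. Substituting and matching coefficients of each power of t gives A0 = -1/4, A1 = -1/6, so y_p = -1/4 - t/6.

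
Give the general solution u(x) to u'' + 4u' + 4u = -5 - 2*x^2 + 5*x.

u = -13/4 - x**2/2 + 9*x/4 + C1*exp(-2*x) + C2*x*exp(-2*x)

Characteristic equation r² + 4r + 4 = 0 has discriminant (4)² - 4·(4) = 0, so r = -2 is a repeated root.
Hence u_h = (C1 + C2*x)*exp(-2*x).
For the particular solution try u_p = A0 + A1*x + A2*x^2. Substituting and matching coefficients of each power of x gives A0 = -13/4, A1 = 9/4, A2 = -1/2, so u_p = -13/4 - x^2/2 + 9*x/4.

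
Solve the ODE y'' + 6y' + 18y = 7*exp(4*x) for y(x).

Characteristic equation r² + 6r + 18 = 0 has discriminant (6)² - 4·(18) = -36 < 0, so r = -3 ± 3i.
Hence y_h = C1*cos(3*x)*exp(-3*x) + C2*exp(-3*x)*sin(3*x).
Try y_p = A*exp(4*x). Substituting into the equation and dividing by exp(4*x) gives A = 7/58, so y_p = 7*exp(4*x)/58.

y = 7*exp(4*x)/58 + C1*cos(3*x)*exp(-3*x) + C2*exp(-3*x)*sin(3*x)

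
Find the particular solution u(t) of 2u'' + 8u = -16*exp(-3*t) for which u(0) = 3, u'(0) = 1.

Divide through by 2: u'' + 4u = -8*exp(-3*t).
Characteristic equation r² + 4 = 0 has discriminant (0)² - 4·(4) = -16 < 0, so r = ± 2i.
Hence u_h = C1*cos(2*t) + C2*sin(2*t).
Try u_p = A*exp(-3*t). Substituting into the equation and dividing by exp(-3*t) gives A = -8/13, so u_p = -8*exp(-3*t)/13.
General solution: u = -8*exp(-3*t)/13 + C1*cos(2*t) + C2*sin(2*t).
Apply the initial conditions: u(0) = -8/13 + C1 = 3 and u'(0) = 24/13 + 2*C2 = 1. Solving gives C1 = 47/13, C2 = -11/26.

u = -11*sin(2*t)/26 - 8*exp(-3*t)/13 + 47*cos(2*t)/13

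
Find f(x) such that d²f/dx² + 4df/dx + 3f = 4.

f = 4/3 + C1*exp(-3*x) + C2*exp(-x)

Characteristic equation r² + 4r + 3 = 0 factors as (r + 3)(r + 1) = 0, so r = -3, -1.
Hence f_h = C1*exp(-3*x) + C2*exp(-x).
For the particular solution try f_p = A0. Substituting and matching coefficients of each power of x gives A0 = 4/3, so f_p = 4/3.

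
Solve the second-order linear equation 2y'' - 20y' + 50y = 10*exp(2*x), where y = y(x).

y = 5*exp(2*x)/9 + C1*exp(5*x) + C2*x*exp(5*x)

Divide through by 2: y'' - 10y' + 25y = 5*exp(2*x).
Characteristic equation r² - 10r + 25 = 0 has discriminant (-10)² - 4·(25) = 0, so r = 5 is a repeated root.
Hence y_h = (C1 + C2*x)*exp(5*x).
Try y_p = A*exp(2*x). Substituting into the equation and dividing by exp(2*x) gives A = 5/9, so y_p = 5*exp(2*x)/9.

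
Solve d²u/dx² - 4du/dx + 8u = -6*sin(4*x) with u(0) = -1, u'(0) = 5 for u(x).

Characteristic equation r² - 4r + 8 = 0 has discriminant (-4)² - 4·(8) = -16 < 0, so r = 2 ± 2i.
Hence u_h = C1*cos(2*x)*exp(2*x) + C2*exp(2*x)*sin(2*x).
Try u_p = A*cos(4*x) + B*sin(4*x). Substituting and equating the coefficients of cos(4x) and sin(4x) gives A = -3/10, B = 3/20, so u_p = -3*cos(4*x)/10 + 3*sin(4*x)/20.
General solution: u = -3*cos(4*x)/10 + 3*sin(4*x)/20 + C1*cos(2*x)*exp(2*x) + C2*exp(2*x)*sin(2*x).
Apply the initial conditions: u(0) = -3/10 + C1 = -1 and u'(0) = 3/5 + 2*C1 + 2*C2 = 5. Solving gives C1 = -7/10, C2 = 29/10.

u = -3*cos(4*x)/10 + 3*sin(4*x)/20 - 7*cos(2*x)*exp(2*x)/10 + 29*exp(2*x)*sin(2*x)/10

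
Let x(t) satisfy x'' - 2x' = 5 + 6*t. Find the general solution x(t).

Characteristic equation r² - 2r = 0 factors as (r - 2)r = 0, so r = 2, 0.
Hence x_h = C1*exp(2*t) + C2.
Since 0 is a characteristic root (multiplicity 1), multiply the polynomial trial by t: try x_p = t*(A0 + A1*t). Substituting and matching coefficients of each power of t gives A0 = -4, A1 = -3/2, so x_p = -4*t - 3*t^2/2.

x = C2 - 4*t - 3*t**2/2 + C1*exp(2*t)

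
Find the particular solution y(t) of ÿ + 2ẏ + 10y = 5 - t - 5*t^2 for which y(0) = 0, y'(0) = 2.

Characteristic equation r² + 2r + 10 = 0 has discriminant (2)² - 4·(10) = -36 < 0, so r = -1 ± 3i.
Hence y_h = C1*cos(3*t)*exp(-t) + C2*exp(-t)*sin(3*t).
For the particular solution try y_p = A0 + A1*t + A2*t^2. Substituting and matching coefficients of each power of t gives A0 = 29/50, A1 = 1/10, A2 = -1/2, so y_p = 29/50 - t^2/2 + t/10.
General solution: y = 29/50 - t^2/2 + t/10 + C1*cos(3*t)*exp(-t) + C2*exp(-t)*sin(3*t).
Apply the initial conditions: y(0) = 29/50 + C1 = 0 and y'(0) = 1/10 - C1 + 3*C2 = 2. Solving gives C1 = -29/50, C2 = 11/25.

y = 29/50 - t**2/2 + t/10 - 29*cos(3*t)*exp(-t)/50 + 11*exp(-t)*sin(3*t)/25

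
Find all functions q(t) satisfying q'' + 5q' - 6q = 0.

Characteristic equation r² + 5r - 6 = 0 factors as (r - 1)(r + 6) = 0, so r = 1, -6.
Hence q_h = C1*exp(t) + C2*exp(-6*t).

q = C1*exp(t) + C2*exp(-6*t)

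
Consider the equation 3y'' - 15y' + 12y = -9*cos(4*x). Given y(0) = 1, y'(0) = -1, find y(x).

Divide through by 3: y'' - 5y' + 4y = -3*cos(4*x).
Characteristic equation r² - 5r + 4 = 0 factors as (r - 4)(r - 1) = 0, so r = 4, 1.
Hence y_h = C1*exp(4*x) + C2*exp(x).
Try y_p = A*cos(4*x) + B*sin(4*x). Substituting and equating the coefficients of cos(4x) and sin(4x) gives A = 9/136, B = 15/136, so y_p = 9*cos(4*x)/136 + 15*sin(4*x)/136.
General solution: y = 9*cos(4*x)/136 + 15*sin(4*x)/136 + C1*exp(4*x) + C2*exp(x).
Apply the initial conditions: y(0) = 9/136 + C1 + C2 = 1 and y'(0) = 15/34 + C2 + 4*C1 = -1. Solving gives C1 = -19/24, C2 = 88/51.

y = -19*exp(4*x)/24 + 9*cos(4*x)/136 + 15*sin(4*x)/136 + 88*exp(x)/51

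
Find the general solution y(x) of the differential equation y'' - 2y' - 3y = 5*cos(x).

Characteristic equation r² - 2r - 3 = 0 factors as (r - 3)(r + 1) = 0, so r = 3, -1.
Hence y_h = C1*exp(3*x) + C2*exp(-x).
Try y_p = A*cos(x) + B*sin(x). Substituting and equating the coefficients of cos(x) and sin(x) gives A = -1, B = -1/2, so y_p = -cos(x) - sin(x)/2.

y = -cos(x) - sin(x)/2 + C1*exp(3*x) + C2*exp(-x)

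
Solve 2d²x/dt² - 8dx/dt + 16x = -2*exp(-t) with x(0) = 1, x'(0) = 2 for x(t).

Divide through by 2: x'' - 4x' + 8x = -exp(-t).
Characteristic equation r² - 4r + 8 = 0 has discriminant (-4)² - 4·(8) = -16 < 0, so r = 2 ± 2i.
Hence x_h = C1*cos(2*t)*exp(2*t) + C2*exp(2*t)*sin(2*t).
Try x_p = A*exp(-t). Substituting into the equation and dividing by exp(-t) gives A = -1/13, so x_p = -exp(-t)/13.
General solution: x = -exp(-t)/13 + C1*cos(2*t)*exp(2*t) + C2*exp(2*t)*sin(2*t).
Apply the initial conditions: x(0) = -1/13 + C1 = 1 and x'(0) = 1/13 + 2*C1 + 2*C2 = 2. Solving gives C1 = 14/13, C2 = -3/26.

x = -exp(-t)/13 - 3*exp(2*t)*sin(2*t)/26 + 14*cos(2*t)*exp(2*t)/13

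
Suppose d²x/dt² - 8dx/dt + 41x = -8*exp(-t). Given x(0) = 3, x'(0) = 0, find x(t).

Characteristic equation r² - 8r + 41 = 0 has discriminant (-8)² - 4·(41) = -100 < 0, so r = 4 ± 5i.
Hence x_h = C1*cos(5*t)*exp(4*t) + C2*exp(4*t)*sin(5*t).
Try x_p = A*exp(-t). Substituting into the equation and dividing by exp(-t) gives A = -4/25, so x_p = -4*exp(-t)/25.
General solution: x = -4*exp(-t)/25 + C1*cos(5*t)*exp(4*t) + C2*exp(4*t)*sin(5*t).
Apply the initial conditions: x(0) = -4/25 + C1 = 3 and x'(0) = 4/25 + 4*C1 + 5*C2 = 0. Solving gives C1 = 79/25, C2 = -64/25.

x = -4*exp(-t)/25 - 64*exp(4*t)*sin(5*t)/25 + 79*cos(5*t)*exp(4*t)/25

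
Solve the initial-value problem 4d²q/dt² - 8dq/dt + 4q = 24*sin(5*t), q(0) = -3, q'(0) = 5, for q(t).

q = -522*exp(t)/169 - 36*sin(5*t)/169 + 15*cos(5*t)/169 + 119*t*exp(t)/13

Divide through by 4: q'' - 2q' + q = 6*sin(5*t).
Characteristic equation r² - 2r + 1 = 0 has discriminant (-2)² - 4·(1) = 0, so r = 1 is a repeated root.
Hence q_h = (C1 + C2*t)*exp(t).
Try q_p = A*cos(5*t) + B*sin(5*t). Substituting and equating the coefficients of cos(5t) and sin(5t) gives A = 15/169, B = -36/169, so q_p = -36*sin(5*t)/169 + 15*cos(5*t)/169.
General solution: q = -36*sin(5*t)/169 + 15*cos(5*t)/169 + C1*exp(t) + C2*t*exp(t).
Apply the initial conditions: q(0) = 15/169 + C1 = -3 and q'(0) = -180/169 + C1 + C2 = 5. Solving gives C1 = -522/169, C2 = 119/13.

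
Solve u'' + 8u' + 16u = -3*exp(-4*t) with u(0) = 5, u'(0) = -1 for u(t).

Characteristic equation r² + 8r + 16 = 0 has discriminant (8)² - 4·(16) = 0, so r = -4 is a repeated root.
Hence u_h = (C1 + C2*t)*exp(-4*t).
Since exp(-4*t) solves the homogeneous equation (r = -4 is a root of multiplicity 2), multiply the trial by t^2. Try u_p = A*t^2*exp(-4*t). Substituting into the equation and dividing by exp(-4*t) gives A = -3/2, so u_p = -3*t^2*exp(-4*t)/2.
General solution: u = C1*exp(-4*t) - 3*t^2*exp(-4*t)/2 + C2*t*exp(-4*t).
Apply the initial conditions: u(0) = C1 = 5 and u'(0) = C2 - 4*C1 = -1. Solving gives C1 = 5, C2 = 19.

u = 5*exp(-4*t) + 19*t*exp(-4*t) - 3*t**2*exp(-4*t)/2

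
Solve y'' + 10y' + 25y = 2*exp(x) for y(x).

y = exp(x)/18 + C1*exp(-5*x) + C2*x*exp(-5*x)

Characteristic equation r² + 10r + 25 = 0 has discriminant (10)² - 4·(25) = 0, so r = -5 is a repeated root.
Hence y_h = (C1 + C2*x)*exp(-5*x).
Try y_p = A*exp(x). Substituting into the equation and dividing by exp(x) gives A = 1/18, so y_p = exp(x)/18.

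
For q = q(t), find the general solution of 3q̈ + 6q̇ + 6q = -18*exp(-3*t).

Divide through by 3: q'' + 2q' + 2q = -6*exp(-3*t).
Characteristic equation r² + 2r + 2 = 0 has discriminant (2)² - 4·(2) = -4 < 0, so r = -1 ± i.
Hence q_h = C1*cos(t)*exp(-t) + C2*exp(-t)*sin(t).
Try q_p = A*exp(-3*t). Substituting into the equation and dividing by exp(-3*t) gives A = -6/5, so q_p = -6*exp(-3*t)/5.

q = -6*exp(-3*t)/5 + C1*cos(t)*exp(-t) + C2*exp(-t)*sin(t)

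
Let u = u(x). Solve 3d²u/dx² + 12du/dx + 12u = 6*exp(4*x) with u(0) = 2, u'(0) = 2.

Divide through by 3: u'' + 4u' + 4u = 2*exp(4*x).
Characteristic equation r² + 4r + 4 = 0 has discriminant (4)² - 4·(4) = 0, so r = -2 is a repeated root.
Hence u_h = (C1 + C2*x)*exp(-2*x).
Try u_p = A*exp(4*x). Substituting into the equation and dividing by exp(4*x) gives A = 1/18, so u_p = exp(4*x)/18.
General solution: u = exp(4*x)/18 + C1*exp(-2*x) + C2*x*exp(-2*x).
Apply the initial conditions: u(0) = 1/18 + C1 = 2 and u'(0) = 2/9 + C2 - 2*C1 = 2. Solving gives C1 = 35/18, C2 = 17/3.

u = exp(4*x)/18 + 35*exp(-2*x)/18 + 17*x*exp(-2*x)/3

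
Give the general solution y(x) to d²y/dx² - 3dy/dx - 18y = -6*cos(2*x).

Characteristic equation r² - 3r - 18 = 0 factors as (r + 3)(r - 6) = 0, so r = -3, 6.
Hence y_h = C1*exp(-3*x) + C2*exp(6*x).
Try y_p = A*cos(2*x) + B*sin(2*x). Substituting and equating the coefficients of cos(2x) and sin(2x) gives A = 33/130, B = 9/130, so y_p = 9*sin(2*x)/130 + 33*cos(2*x)/130.

y = 9*sin(2*x)/130 + 33*cos(2*x)/130 + C1*exp(-3*x) + C2*exp(6*x)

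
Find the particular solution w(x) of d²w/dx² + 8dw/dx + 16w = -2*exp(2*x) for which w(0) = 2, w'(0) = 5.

w = -exp(2*x)/18 + 37*exp(-4*x)/18 + 40*x*exp(-4*x)/3

Characteristic equation r² + 8r + 16 = 0 has discriminant (8)² - 4·(16) = 0, so r = -4 is a repeated root.
Hence w_h = (C1 + C2*x)*exp(-4*x).
Try w_p = A*exp(2*x). Substituting into the equation and dividing by exp(2*x) gives A = -1/18, so w_p = -exp(2*x)/18.
General solution: w = -exp(2*x)/18 + C1*exp(-4*x) + C2*x*exp(-4*x).
Apply the initial conditions: w(0) = -1/18 + C1 = 2 and w'(0) = -1/9 + C2 - 4*C1 = 5. Solving gives C1 = 37/18, C2 = 40/3.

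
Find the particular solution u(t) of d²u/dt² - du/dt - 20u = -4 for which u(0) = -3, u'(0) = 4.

u = 1/5 - 44*exp(5*t)/45 - 20*exp(-4*t)/9

Characteristic equation r² - r - 20 = 0 factors as (r - 5)(r + 4) = 0, so r = 5, -4.
Hence u_h = C1*exp(5*t) + C2*exp(-4*t).
For the particular solution try u_p = A0. Substituting and matching coefficients of each power of t gives A0 = 1/5, so u_p = 1/5.
General solution: u = 1/5 + C1*exp(5*t) + C2*exp(-4*t).
Apply the initial conditions: u(0) = 1/5 + C1 + C2 = -3 and u'(0) = -4*C2 + 5*C1 = 4. Solving gives C1 = -44/45, C2 = -20/9.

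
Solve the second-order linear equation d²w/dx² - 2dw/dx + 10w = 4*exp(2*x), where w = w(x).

w = 2*exp(2*x)/5 + C1*cos(3*x)*exp(x) + C2*exp(x)*sin(3*x)

Characteristic equation r² - 2r + 10 = 0 has discriminant (-2)² - 4·(10) = -36 < 0, so r = 1 ± 3i.
Hence w_h = C1*cos(3*x)*exp(x) + C2*exp(x)*sin(3*x).
Try w_p = A*exp(2*x). Substituting into the equation and dividing by exp(2*x) gives A = 2/5, so w_p = 2*exp(2*x)/5.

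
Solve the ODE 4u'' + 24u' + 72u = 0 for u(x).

u = C1*cos(3*x)*exp(-3*x) + C2*exp(-3*x)*sin(3*x)

Divide through by 4: u'' + 6u' + 18u = 0.
Characteristic equation r² + 6r + 18 = 0 has discriminant (6)² - 4·(18) = -36 < 0, so r = -3 ± 3i.
Hence u_h = C1*cos(3*x)*exp(-3*x) + C2*exp(-3*x)*sin(3*x).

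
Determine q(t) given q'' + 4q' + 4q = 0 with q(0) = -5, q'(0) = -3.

Characteristic equation r² + 4r + 4 = 0 has discriminant (4)² - 4·(4) = 0, so r = -2 is a repeated root.
Hence q_h = (C1 + C2*t)*exp(-2*t).
Apply the initial conditions: q(0) = C1 = -5 and q'(0) = C2 - 2*C1 = -3. Solving gives C1 = -5, C2 = -13.

q = -5*exp(-2*t) - 13*t*exp(-2*t)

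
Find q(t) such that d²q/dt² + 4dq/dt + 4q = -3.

q = -3/4 + C1*exp(-2*t) + C2*t*exp(-2*t)

Characteristic equation r² + 4r + 4 = 0 has discriminant (4)² - 4·(4) = 0, so r = -2 is a repeated root.
Hence q_h = (C1 + C2*t)*exp(-2*t).
For the particular solution try q_p = A0. Substituting and matching coefficients of each power of t gives A0 = -3/4, so q_p = -3/4.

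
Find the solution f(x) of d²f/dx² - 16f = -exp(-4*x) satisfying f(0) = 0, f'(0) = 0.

f = -exp(4*x)/64 + exp(-4*x)/64 + x*exp(-4*x)/8

Characteristic equation r² - 16 = 0 factors as (r + 4)(r - 4) = 0, so r = -4, 4.
Hence f_h = C1*exp(-4*x) + C2*exp(4*x).
Since exp(-4*x) solves the homogeneous equation (r = -4 is a root of multiplicity 1), multiply the trial by x. Try f_p = A*x*exp(-4*x). Substituting into the equation and dividing by exp(-4*x) gives A = 1/8, so f_p = x*exp(-4*x)/8.
General solution: f = C1*exp(-4*x) + C2*exp(4*x) + x*exp(-4*x)/8.
Apply the initial conditions: f(0) = C1 + C2 = 0 and f'(0) = 1/8 - 4*C1 + 4*C2 = 0. Solving gives C1 = 1/64, C2 = -1/64.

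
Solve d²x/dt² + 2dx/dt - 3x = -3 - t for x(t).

x = 11/9 + t/3 + C1*exp(t) + C2*exp(-3*t)

Characteristic equation r² + 2r - 3 = 0 factors as (r - 1)(r + 3) = 0, so r = 1, -3.
Hence x_h = C1*exp(t) + C2*exp(-3*t).
For the particular solution try x_p = A0 + A1*t. Substituting and matching coefficients of each power of t gives A0 = 11/9, A1 = 1/3, so x_p = 11/9 + t/3.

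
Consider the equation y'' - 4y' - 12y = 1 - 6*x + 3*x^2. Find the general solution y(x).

Characteristic equation r² - 4r - 12 = 0 factors as (r + 2)(r - 6) = 0, so r = -2, 6.
Hence y_h = C1*exp(-2*x) + C2*exp(6*x).
For the particular solution try y_p = A0 + A1*x + A2*x^2. Substituting and matching coefficients of each power of x gives A0 = -25/72, A1 = 2/3, A2 = -1/4, so y_p = -25/72 - x^2/4 + 2*x/3.

y = -25/72 - x**2/4 + 2*x/3 + C1*exp(-2*x) + C2*exp(6*x)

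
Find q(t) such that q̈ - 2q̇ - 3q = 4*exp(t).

Characteristic equation r² - 2r - 3 = 0 factors as (r - 3)(r + 1) = 0, so r = 3, -1.
Hence q_h = C1*exp(3*t) + C2*exp(-t).
Try q_p = A*exp(t). Substituting into the equation and dividing by exp(t) gives A = -1, so q_p = -exp(t).

q = -exp(t) + C1*exp(3*t) + C2*exp(-t)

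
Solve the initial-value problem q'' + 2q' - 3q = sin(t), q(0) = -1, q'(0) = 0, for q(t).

q = -11*exp(-3*t)/40 - 5*exp(t)/8 - sin(t)/5 - cos(t)/10

Characteristic equation r² + 2r - 3 = 0 factors as (r + 3)(r - 1) = 0, so r = -3, 1.
Hence q_h = C1*exp(-3*t) + C2*exp(t).
Try q_p = A*cos(t) + B*sin(t). Substituting and equating the coefficients of cos(t) and sin(t) gives A = -1/10, B = -1/5, so q_p = -sin(t)/5 - cos(t)/10.
General solution: q = -sin(t)/5 - cos(t)/10 + C1*exp(-3*t) + C2*exp(t).
Apply the initial conditions: q(0) = -1/10 + C1 + C2 = -1 and q'(0) = -1/5 + C2 - 3*C1 = 0. Solving gives C1 = -11/40, C2 = -5/8.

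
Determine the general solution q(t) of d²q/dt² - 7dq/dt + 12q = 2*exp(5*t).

Characteristic equation r² - 7r + 12 = 0 factors as (r - 3)(r - 4) = 0, so r = 3, 4.
Hence q_h = C1*exp(3*t) + C2*exp(4*t).
Try q_p = A*exp(5*t). Substituting into the equation and dividing by exp(5*t) gives A = 1, so q_p = exp(5*t).

q = C1*exp(3*t) + C2*exp(4*t) + exp(5*t)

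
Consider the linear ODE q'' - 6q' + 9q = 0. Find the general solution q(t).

q = C1*exp(3*t) + C2*t*exp(3*t)

Characteristic equation r² - 6r + 9 = 0 has discriminant (-6)² - 4·(9) = 0, so r = 3 is a repeated root.
Hence q_h = (C1 + C2*t)*exp(3*t).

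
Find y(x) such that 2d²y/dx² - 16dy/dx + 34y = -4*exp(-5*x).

y = -exp(-5*x)/41 + C1*cos(x)*exp(4*x) + C2*exp(4*x)*sin(x)

Divide through by 2: y'' - 8y' + 17y = -2*exp(-5*x).
Characteristic equation r² - 8r + 17 = 0 has discriminant (-8)² - 4·(17) = -4 < 0, so r = 4 ± i.
Hence y_h = C1*cos(x)*exp(4*x) + C2*exp(4*x)*sin(x).
Try y_p = A*exp(-5*x). Substituting into the equation and dividing by exp(-5*x) gives A = -1/41, so y_p = -exp(-5*x)/41.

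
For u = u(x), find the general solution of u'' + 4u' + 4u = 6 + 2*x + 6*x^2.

u = 13/4 - 5*x/2 + 3*x**2/2 + C1*exp(-2*x) + C2*x*exp(-2*x)

Characteristic equation r² + 4r + 4 = 0 has discriminant (4)² - 4·(4) = 0, so r = -2 is a repeated root.
Hence u_h = (C1 + C2*x)*exp(-2*x).
For the particular solution try u_p = A0 + A1*x + A2*x^2. Substituting and matching coefficients of each power of x gives A0 = 13/4, A1 = -5/2, A2 = 3/2, so u_p = 13/4 - 5*x/2 + 3*x^2/2.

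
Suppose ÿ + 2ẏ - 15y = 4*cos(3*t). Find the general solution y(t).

Characteristic equation r² + 2r - 15 = 0 factors as (r + 5)(r - 3) = 0, so r = -5, 3.
Hence y_h = C1*exp(-5*t) + C2*exp(3*t).
Try y_p = A*cos(3*t) + B*sin(3*t). Substituting and equating the coefficients of cos(3t) and sin(3t) gives A = -8/51, B = 2/51, so y_p = -8*cos(3*t)/51 + 2*sin(3*t)/51.

y = -8*cos(3*t)/51 + 2*sin(3*t)/51 + C1*exp(-5*t) + C2*exp(3*t)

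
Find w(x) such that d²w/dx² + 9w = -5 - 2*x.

Characteristic equation r² + 9 = 0 has discriminant (0)² - 4·(9) = -36 < 0, so r = ± 3i.
Hence w_h = C1*cos(3*x) + C2*sin(3*x).
For the particular solution try w_p = A0 + A1*x. Substituting and matching coefficients of each power of x gives A0 = -5/9, A1 = -2/9, so w_p = -5/9 - 2*x/9.

w = -5/9 - 2*x/9 + C1*cos(3*x) + C2*sin(3*x)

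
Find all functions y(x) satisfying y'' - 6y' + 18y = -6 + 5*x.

y = -13/54 + 5*x/18 + C1*cos(3*x)*exp(3*x) + C2*exp(3*x)*sin(3*x)

Characteristic equation r² - 6r + 18 = 0 has discriminant (-6)² - 4·(18) = -36 < 0, so r = 3 ± 3i.
Hence y_h = C1*cos(3*x)*exp(3*x) + C2*exp(3*x)*sin(3*x).
For the particular solution try y_p = A0 + A1*x. Substituting and matching coefficients of each power of x gives A0 = -13/54, A1 = 5/18, so y_p = -13/54 + 5*x/18.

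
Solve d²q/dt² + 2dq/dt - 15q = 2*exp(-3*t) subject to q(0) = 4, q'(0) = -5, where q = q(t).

Characteristic equation r² + 2r - 15 = 0 factors as (r + 5)(r - 3) = 0, so r = -5, 3.
Hence q_h = C1*exp(-5*t) + C2*exp(3*t).
Try q_p = A*exp(-3*t). Substituting into the equation and dividing by exp(-3*t) gives A = -1/6, so q_p = -exp(-3*t)/6.
General solution: q = -exp(-3*t)/6 + C1*exp(-5*t) + C2*exp(3*t).
Apply the initial conditions: q(0) = -1/6 + C1 + C2 = 4 and q'(0) = 1/2 - 5*C1 + 3*C2 = -5. Solving gives C1 = 9/4, C2 = 23/12.

q = -exp(-3*t)/6 + 9*exp(-5*t)/4 + 23*exp(3*t)/12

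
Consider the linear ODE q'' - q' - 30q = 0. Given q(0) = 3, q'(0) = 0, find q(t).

Characteristic equation r² - r - 30 = 0 factors as (r - 6)(r + 5) = 0, so r = 6, -5.
Hence q_h = C1*exp(6*t) + C2*exp(-5*t).
Apply the initial conditions: q(0) = C1 + C2 = 3 and q'(0) = -5*C2 + 6*C1 = 0. Solving gives C1 = 15/11, C2 = 18/11.

q = 15*exp(6*t)/11 + 18*exp(-5*t)/11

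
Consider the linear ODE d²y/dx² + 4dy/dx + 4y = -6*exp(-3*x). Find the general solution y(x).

Characteristic equation r² + 4r + 4 = 0 has discriminant (4)² - 4·(4) = 0, so r = -2 is a repeated root.
Hence y_h = (C1 + C2*x)*exp(-2*x).
Try y_p = A*exp(-3*x). Substituting into the equation and dividing by exp(-3*x) gives A = -6, so y_p = -6*exp(-3*x).

y = -6*exp(-3*x) + C1*exp(-2*x) + C2*x*exp(-2*x)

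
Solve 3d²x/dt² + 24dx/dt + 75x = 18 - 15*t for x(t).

Divide through by 3: x'' + 8x' + 25x = 6 - 5*t.
Characteristic equation r² + 8r + 25 = 0 has discriminant (8)² - 4·(25) = -36 < 0, so r = -4 ± 3i.
Hence x_h = C1*cos(3*t)*exp(-4*t) + C2*exp(-4*t)*sin(3*t).
For the particular solution try x_p = A0 + A1*t. Substituting and matching coefficients of each power of t gives A0 = 38/125, A1 = -1/5, so x_p = 38/125 - t/5.

x = 38/125 - t/5 + C1*cos(3*t)*exp(-4*t) + C2*exp(-4*t)*sin(3*t)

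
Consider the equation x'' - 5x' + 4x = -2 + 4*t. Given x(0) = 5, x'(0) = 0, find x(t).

Characteristic equation r² - 5r + 4 = 0 factors as (r - 4)(r - 1) = 0, so r = 4, 1.
Hence x_h = C1*exp(4*t) + C2*exp(t).
For the particular solution try x_p = A0 + A1*t. Substituting and matching coefficients of each power of t gives A0 = 3/4, A1 = 1, so x_p = 3/4 + t.
General solution: x = 3/4 + t + C1*exp(4*t) + C2*exp(t).
Apply the initial conditions: x(0) = 3/4 + C1 + C2 = 5 and x'(0) = 1 + C2 + 4*C1 = 0. Solving gives C1 = -7/4, C2 = 6.

x = 3/4 + t + 6*exp(t) - 7*exp(4*t)/4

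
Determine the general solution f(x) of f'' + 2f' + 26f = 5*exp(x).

Characteristic equation r² + 2r + 26 = 0 has discriminant (2)² - 4·(26) = -100 < 0, so r = -1 ± 5i.
Hence f_h = C1*cos(5*x)*exp(-x) + C2*exp(-x)*sin(5*x).
Try f_p = A*exp(x). Substituting into the equation and dividing by exp(x) gives A = 5/29, so f_p = 5*exp(x)/29.

f = 5*exp(x)/29 + C1*cos(5*x)*exp(-x) + C2*exp(-x)*sin(5*x)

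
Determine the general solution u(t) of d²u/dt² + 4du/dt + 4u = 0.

Characteristic equation r² + 4r + 4 = 0 has discriminant (4)² - 4·(4) = 0, so r = -2 is a repeated root.
Hence u_h = (C1 + C2*t)*exp(-2*t).

u = C1*exp(-2*t) + C2*t*exp(-2*t)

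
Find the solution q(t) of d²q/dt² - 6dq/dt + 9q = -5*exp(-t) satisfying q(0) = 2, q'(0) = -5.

Characteristic equation r² - 6r + 9 = 0 has discriminant (-6)² - 4·(9) = 0, so r = 3 is a repeated root.
Hence q_h = (C1 + C2*t)*exp(3*t).
Try q_p = A*exp(-t). Substituting into the equation and dividing by exp(-t) gives A = -5/16, so q_p = -5*exp(-t)/16.
General solution: q = -5*exp(-t)/16 + C1*exp(3*t) + C2*t*exp(3*t).
Apply the initial conditions: q(0) = -5/16 + C1 = 2 and q'(0) = 5/16 + C2 + 3*C1 = -5. Solving gives C1 = 37/16, C2 = -49/4.

q = -5*exp(-t)/16 + 37*exp(3*t)/16 - 49*t*exp(3*t)/4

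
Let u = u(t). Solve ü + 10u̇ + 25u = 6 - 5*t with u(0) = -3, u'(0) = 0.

Characteristic equation r² + 10r + 25 = 0 has discriminant (10)² - 4·(25) = 0, so r = -5 is a repeated root.
Hence u_h = (C1 + C2*t)*exp(-5*t).
For the particular solution try u_p = A0 + A1*t. Substituting and matching coefficients of each power of t gives A0 = 8/25, A1 = -1/5, so u_p = 8/25 - t/5.
General solution: u = 8/25 - t/5 + C1*exp(-5*t) + C2*t*exp(-5*t).
Apply the initial conditions: u(0) = 8/25 + C1 = -3 and u'(0) = -1/5 + C2 - 5*C1 = 0. Solving gives C1 = -83/25, C2 = -82/5.

u = 8/25 - 83*exp(-5*t)/25 - t/5 - 82*t*exp(-5*t)/5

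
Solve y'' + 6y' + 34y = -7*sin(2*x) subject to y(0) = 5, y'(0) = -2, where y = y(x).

Characteristic equation r² + 6r + 34 = 0 has discriminant (6)² - 4·(34) = -100 < 0, so r = -3 ± 5i.
Hence y_h = C1*cos(5*x)*exp(-3*x) + C2*exp(-3*x)*sin(5*x).
Try y_p = A*cos(2*x) + B*sin(2*x). Substituting and equating the coefficients of cos(2x) and sin(2x) gives A = 7/87, B = -35/174, so y_p = -35*sin(2*x)/174 + 7*cos(2*x)/87.
General solution: y = -35*sin(2*x)/174 + 7*cos(2*x)/87 + C1*cos(5*x)*exp(-3*x) + C2*exp(-3*x)*sin(5*x).
Apply the initial conditions: y(0) = 7/87 + C1 = 5 and y'(0) = -35/87 - 3*C1 + 5*C2 = -2. Solving gives C1 = 428/87, C2 = 229/87.

y = -35*sin(2*x)/174 + 7*cos(2*x)/87 + 229*exp(-3*x)*sin(5*x)/87 + 428*cos(5*x)*exp(-3*x)/87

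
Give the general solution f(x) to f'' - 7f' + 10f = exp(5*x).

Characteristic equation r² - 7r + 10 = 0 factors as (r - 2)(r - 5) = 0, so r = 2, 5.
Hence f_h = C1*exp(2*x) + C2*exp(5*x).
Since exp(5*x) solves the homogeneous equation (r = 5 is a root of multiplicity 1), multiply the trial by x. Try f_p = A*x*exp(5*x). Substituting into the equation and dividing by exp(5*x) gives A = 1/3, so f_p = x*exp(5*x)/3.

f = C1*exp(2*x) + C2*exp(5*x) + x*exp(5*x)/3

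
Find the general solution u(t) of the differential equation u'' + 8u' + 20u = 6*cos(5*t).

u = -6*cos(5*t)/325 + 48*sin(5*t)/325 + C1*cos(2*t)*exp(-4*t) + C2*exp(-4*t)*sin(2*t)

Characteristic equation r² + 8r + 20 = 0 has discriminant (8)² - 4·(20) = -16 < 0, so r = -4 ± 2i.
Hence u_h = C1*cos(2*t)*exp(-4*t) + C2*exp(-4*t)*sin(2*t).
Try u_p = A*cos(5*t) + B*sin(5*t). Substituting and equating the coefficients of cos(5t) and sin(5t) gives A = -6/325, B = 48/325, so u_p = -6*cos(5*t)/325 + 48*sin(5*t)/325.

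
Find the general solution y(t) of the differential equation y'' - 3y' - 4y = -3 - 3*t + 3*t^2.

Characteristic equation r² - 3r - 4 = 0 factors as (r + 1)(r - 4) = 0, so r = -1, 4.
Hence y_h = C1*exp(-t) + C2*exp(4*t).
For the particular solution try y_p = A0 + A1*t + A2*t^2. Substituting and matching coefficients of each power of t gives A0 = -33/32, A1 = 15/8, A2 = -3/4, so y_p = -33/32 - 3*t^2/4 + 15*t/8.

y = -33/32 - 3*t**2/4 + 15*t/8 + C1*exp(-t) + C2*exp(4*t)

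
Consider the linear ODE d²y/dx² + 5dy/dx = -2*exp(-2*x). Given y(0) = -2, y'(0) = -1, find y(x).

Characteristic equation r² + 5r = 0 factors as (r + 5)r = 0, so r = -5, 0.
Hence y_h = C1*exp(-5*x) + C2.
Try y_p = A*exp(-2*x). Substituting into the equation and dividing by exp(-2*x) gives A = 1/3, so y_p = exp(-2*x)/3.
General solution: y = C2 + exp(-2*x)/3 + C1*exp(-5*x).
Apply the initial conditions: y(0) = 1/3 + C1 + C2 = -2 and y'(0) = -2/3 - 5*C1 = -1. Solving gives C1 = 1/15, C2 = -12/5.

y = -12/5 + exp(-2*x)/3 + exp(-5*x)/15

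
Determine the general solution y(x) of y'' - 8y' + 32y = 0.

Characteristic equation r² - 8r + 32 = 0 has discriminant (-8)² - 4·(32) = -64 < 0, so r = 4 ± 4i.
Hence y_h = C1*cos(4*x)*exp(4*x) + C2*exp(4*x)*sin(4*x).

y = C1*cos(4*x)*exp(4*x) + C2*exp(4*x)*sin(4*x)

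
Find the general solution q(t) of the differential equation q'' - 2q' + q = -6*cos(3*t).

Characteristic equation r² - 2r + 1 = 0 has discriminant (-2)² - 4·(1) = 0, so r = 1 is a repeated root.
Hence q_h = (C1 + C2*t)*exp(t).
Try q_p = A*cos(3*t) + B*sin(3*t). Substituting and equating the coefficients of cos(3t) and sin(3t) gives A = 12/25, B = 9/25, so q_p = 9*sin(3*t)/25 + 12*cos(3*t)/25.

q = 9*sin(3*t)/25 + 12*cos(3*t)/25 + C1*exp(t) + C2*t*exp(t)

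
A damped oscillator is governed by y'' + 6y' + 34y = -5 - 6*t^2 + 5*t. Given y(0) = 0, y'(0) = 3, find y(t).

y = -853/4913 - 3*t**2/17 + 121*t/578 + 853*cos(5*t)*exp(-3*t)/4913 + 32539*exp(-3*t)*sin(5*t)/49130

Characteristic equation r² + 6r + 34 = 0 has discriminant (6)² - 4·(34) = -100 < 0, so r = -3 ± 5i.
Hence y_h = C1*cos(5*t)*exp(-3*t) + C2*exp(-3*t)*sin(5*t).
For the particular solution try y_p = A0 + A1*t + A2*t^2. Substituting and matching coefficients of each power of t gives A0 = -853/4913, A1 = 121/578, A2 = -3/17, so y_p = -853/4913 - 3*t^2/17 + 121*t/578.
General solution: y = -853/4913 - 3*t^2/17 + 121*t/578 + C1*cos(5*t)*exp(-3*t) + C2*exp(-3*t)*sin(5*t).
Apply the initial conditions: y(0) = -853/4913 + C1 = 0 and y'(0) = 121/578 - 3*C1 + 5*C2 = 3. Solving gives C1 = 853/4913, C2 = 32539/49130.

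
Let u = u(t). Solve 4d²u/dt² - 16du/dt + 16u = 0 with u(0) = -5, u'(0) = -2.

u = -5*exp(2*t) + 8*t*exp(2*t)

Divide through by 4: u'' - 4u' + 4u = 0.
Characteristic equation r² - 4r + 4 = 0 has discriminant (-4)² - 4·(4) = 0, so r = 2 is a repeated root.
Hence u_h = (C1 + C2*t)*exp(2*t).
Apply the initial conditions: u(0) = C1 = -5 and u'(0) = C2 + 2*C1 = -2. Solving gives C1 = -5, C2 = 8.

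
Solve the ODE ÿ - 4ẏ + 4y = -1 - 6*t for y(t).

y = -7/4 - 3*t/2 + C1*exp(2*t) + C2*t*exp(2*t)

Characteristic equation r² - 4r + 4 = 0 has discriminant (-4)² - 4·(4) = 0, so r = 2 is a repeated root.
Hence y_h = (C1 + C2*t)*exp(2*t).
For the particular solution try y_p = A0 + A1*t. Substituting and matching coefficients of each power of t gives A0 = -7/4, A1 = -3/2, so y_p = -7/4 - 3*t/2.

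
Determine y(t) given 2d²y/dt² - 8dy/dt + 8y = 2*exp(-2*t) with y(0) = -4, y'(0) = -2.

y = -65*exp(2*t)/16 + exp(-2*t)/16 + 25*t*exp(2*t)/4

Divide through by 2: y'' - 4y' + 4y = exp(-2*t).
Characteristic equation r² - 4r + 4 = 0 has discriminant (-4)² - 4·(4) = 0, so r = 2 is a repeated root.
Hence y_h = (C1 + C2*t)*exp(2*t).
Try y_p = A*exp(-2*t). Substituting into the equation and dividing by exp(-2*t) gives A = 1/16, so y_p = exp(-2*t)/16.
General solution: y = exp(-2*t)/16 + C1*exp(2*t) + C2*t*exp(2*t).
Apply the initial conditions: y(0) = 1/16 + C1 = -4 and y'(0) = -1/8 + C2 + 2*C1 = -2. Solving gives C1 = -65/16, C2 = 25/4.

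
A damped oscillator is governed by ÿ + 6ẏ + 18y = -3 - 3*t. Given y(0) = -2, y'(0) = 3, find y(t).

Characteristic equation r² + 6r + 18 = 0 has discriminant (6)² - 4·(18) = -36 < 0, so r = -3 ± 3i.
Hence y_h = C1*cos(3*t)*exp(-3*t) + C2*exp(-3*t)*sin(3*t).
For the particular solution try y_p = A0 + A1*t. Substituting and matching coefficients of each power of t gives A0 = -1/9, A1 = -1/6, so y_p = -1/9 - t/6.
General solution: y = -1/9 - t/6 + C1*cos(3*t)*exp(-3*t) + C2*exp(-3*t)*sin(3*t).
Apply the initial conditions: y(0) = -1/9 + C1 = -2 and y'(0) = -1/6 - 3*C1 + 3*C2 = 3. Solving gives C1 = -17/9, C2 = -5/6.

y = -1/9 - t/6 - 17*cos(3*t)*exp(-3*t)/9 - 5*exp(-3*t)*sin(3*t)/6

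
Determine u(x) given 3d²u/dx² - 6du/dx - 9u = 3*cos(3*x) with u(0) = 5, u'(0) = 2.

u = -cos(3*x)/15 - sin(3*x)/30 + 43*exp(3*x)/24 + 131*exp(-x)/40

Divide through by 3: u'' - 2u' - 3u = cos(3*x).
Characteristic equation r² - 2r - 3 = 0 factors as (r + 1)(r - 3) = 0, so r = -1, 3.
Hence u_h = C1*exp(-x) + C2*exp(3*x).
Try u_p = A*cos(3*x) + B*sin(3*x). Substituting and equating the coefficients of cos(3x) and sin(3x) gives A = -1/15, B = -1/30, so u_p = -cos(3*x)/15 - sin(3*x)/30.
General solution: u = -cos(3*x)/15 - sin(3*x)/30 + C1*exp(-x) + C2*exp(3*x).
Apply the initial conditions: u(0) = -1/15 + C1 + C2 = 5 and u'(0) = -1/10 - C1 + 3*C2 = 2. Solving gives C1 = 131/40, C2 = 43/24.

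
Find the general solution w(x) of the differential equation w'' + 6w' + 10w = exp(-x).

Characteristic equation r² + 6r + 10 = 0 has discriminant (6)² - 4·(10) = -4 < 0, so r = -3 ± i.
Hence w_h = C1*cos(x)*exp(-3*x) + C2*exp(-3*x)*sin(x).
Try w_p = A*exp(-x). Substituting into the equation and dividing by exp(-x) gives A = 1/5, so w_p = exp(-x)/5.

w = exp(-x)/5 + C1*cos(x)*exp(-3*x) + C2*exp(-3*x)*sin(x)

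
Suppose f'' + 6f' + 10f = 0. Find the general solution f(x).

Characteristic equation r² + 6r + 10 = 0 has discriminant (6)² - 4·(10) = -4 < 0, so r = -3 ± i.
Hence f_h = C1*cos(x)*exp(-3*x) + C2*exp(-3*x)*sin(x).

f = C1*cos(x)*exp(-3*x) + C2*exp(-3*x)*sin(x)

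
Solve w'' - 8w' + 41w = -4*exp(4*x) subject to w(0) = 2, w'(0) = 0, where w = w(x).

Characteristic equation r² - 8r + 41 = 0 has discriminant (-8)² - 4·(41) = -100 < 0, so r = 4 ± 5i.
Hence w_h = C1*cos(5*x)*exp(4*x) + C2*exp(4*x)*sin(5*x).
Try w_p = A*exp(4*x). Substituting into the equation and dividing by exp(4*x) gives A = -4/25, so w_p = -4*exp(4*x)/25.
General solution: w = -4*exp(4*x)/25 + C1*cos(5*x)*exp(4*x) + C2*exp(4*x)*sin(5*x).
Apply the initial conditions: w(0) = -4/25 + C1 = 2 and w'(0) = -16/25 + 4*C1 + 5*C2 = 0. Solving gives C1 = 54/25, C2 = -8/5.

w = -4*exp(4*x)/25 - 8*exp(4*x)*sin(5*x)/5 + 54*cos(5*x)*exp(4*x)/25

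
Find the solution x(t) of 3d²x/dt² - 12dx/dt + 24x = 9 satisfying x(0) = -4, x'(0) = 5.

Divide through by 3: x'' - 4x' + 8x = 3.
Characteristic equation r² - 4r + 8 = 0 has discriminant (-4)² - 4·(8) = -16 < 0, so r = 2 ± 2i.
Hence x_h = C1*cos(2*t)*exp(2*t) + C2*exp(2*t)*sin(2*t).
For the particular solution try x_p = A0. Substituting and matching coefficients of each power of t gives A0 = 3/8, so x_p = 3/8.
General solution: x = 3/8 + C1*cos(2*t)*exp(2*t) + C2*exp(2*t)*sin(2*t).
Apply the initial conditions: x(0) = 3/8 + C1 = -4 and x'(0) = 2*C1 + 2*C2 = 5. Solving gives C1 = -35/8, C2 = 55/8.

x = 3/8 - 35*cos(2*t)*exp(2*t)/8 + 55*exp(2*t)*sin(2*t)/8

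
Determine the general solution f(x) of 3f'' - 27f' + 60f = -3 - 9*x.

f = -47/400 - 3*x/20 + C1*exp(4*x) + C2*exp(5*x)

Divide through by 3: f'' - 9f' + 20f = -1 - 3*x.
Characteristic equation r² - 9r + 20 = 0 factors as (r - 4)(r - 5) = 0, so r = 4, 5.
Hence f_h = C1*exp(4*x) + C2*exp(5*x).
For the particular solution try f_p = A0 + A1*x. Substituting and matching coefficients of each power of x gives A0 = -47/400, A1 = -3/20, so f_p = -47/400 - 3*x/20.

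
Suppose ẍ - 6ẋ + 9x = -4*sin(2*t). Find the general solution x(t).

x = -48*cos(2*t)/169 - 20*sin(2*t)/169 + C1*exp(3*t) + C2*t*exp(3*t)

Characteristic equation r² - 6r + 9 = 0 has discriminant (-6)² - 4·(9) = 0, so r = 3 is a repeated root.
Hence x_h = (C1 + C2*t)*exp(3*t).
Try x_p = A*cos(2*t) + B*sin(2*t). Substituting and equating the coefficients of cos(2t) and sin(2t) gives A = -48/169, B = -20/169, so x_p = -48*cos(2*t)/169 - 20*sin(2*t)/169.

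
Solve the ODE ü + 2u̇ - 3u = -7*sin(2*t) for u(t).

u = 28*cos(2*t)/65 + 49*sin(2*t)/65 + C1*exp(-3*t) + C2*exp(t)

Characteristic equation r² + 2r - 3 = 0 factors as (r + 3)(r - 1) = 0, so r = -3, 1.
Hence u_h = C1*exp(-3*t) + C2*exp(t).
Try u_p = A*cos(2*t) + B*sin(2*t). Substituting and equating the coefficients of cos(2t) and sin(2t) gives A = 28/65, B = 49/65, so u_p = 28*cos(2*t)/65 + 49*sin(2*t)/65.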